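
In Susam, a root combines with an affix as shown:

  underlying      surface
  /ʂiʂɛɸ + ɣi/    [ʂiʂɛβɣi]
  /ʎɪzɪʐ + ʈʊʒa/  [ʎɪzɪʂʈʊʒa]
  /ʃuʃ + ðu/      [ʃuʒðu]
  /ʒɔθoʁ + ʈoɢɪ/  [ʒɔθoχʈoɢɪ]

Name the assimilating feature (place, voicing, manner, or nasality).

Comparing underlying and surface forms, /ɸ/ → [β] is the alternation; the neighbouring /ɣ/ is constant.
The change voiceless → voiced matches the voicing of the following /ɣ/, identifying this as voicing assimilation.
The same holds elsewhere in the data: /ʐ/ → [ʂ] before /ʈ/ (voiced → voiceless, matching voiceless); /ʃ/ → [ʒ] before /ð/ (voiceless → voiced, matching voiced); /ʁ/ → [χ] before /ʈ/ (voiced → voiceless, matching voiceless) — only voicing changes, and always toward the following segment.

voicing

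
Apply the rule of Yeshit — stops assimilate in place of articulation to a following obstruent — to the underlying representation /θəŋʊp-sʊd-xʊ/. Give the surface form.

The rule targets /p/ (voiceless bilabial stop), which sits before the trigger /s/ (alveolar).
A voiceless alveolar stop is [t], so the surface segment is [t].
At the second juncture, /d/ likewise becomes [g] adjacent to /x/.

[θəŋʊtsʊgxʊ]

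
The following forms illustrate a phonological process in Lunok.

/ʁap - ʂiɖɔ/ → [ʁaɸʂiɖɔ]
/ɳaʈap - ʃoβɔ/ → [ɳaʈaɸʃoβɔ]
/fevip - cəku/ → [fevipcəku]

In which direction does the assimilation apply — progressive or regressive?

regressive

Underlying /p/ is realised as [ɸ] next to /ʂ/; /ʂ/ itself does not change.
The change stop → fricative matches the manner of the following /ʂ/, identifying this as manner assimilation.
The same holds elsewhere in the data: /p/ → [ɸ] before /ʃ/ (stop → fricative, matching a fricative) — only manner changes, and always toward the following segment.
No alternation appears in [fevipcəku]: there the adjacent consonants already agree in manner (/p/ and /c/ are both stops), so this form is consistent with the same rule.
Since the segment that changes precedes the conditioning segment, the assimilation is regressive.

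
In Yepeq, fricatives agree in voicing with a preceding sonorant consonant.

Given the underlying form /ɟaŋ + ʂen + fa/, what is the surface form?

[ɟaŋʐenva]

/ʂ/ is a voiceless retroflex fricative. The preceding trigger /ŋ/ is voiced, so /ʂ/ must become voiced as well.
The voiced retroflex fricative is [ʐ], so /ʂ/ → [ʐ].
At the second juncture, /f/ likewise becomes [v] adjacent to /n/.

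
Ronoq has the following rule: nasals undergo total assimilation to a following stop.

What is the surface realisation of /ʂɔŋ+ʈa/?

/ŋ/ is the segment targeted by the rule; it sits immediately before /ʈ/, so it assimilates completely and surfaces as [ʈ].

[ʂɔʈʈa]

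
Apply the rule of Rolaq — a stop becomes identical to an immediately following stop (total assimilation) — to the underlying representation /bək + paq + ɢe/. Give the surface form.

/k/ is the segment targeted by the rule; it sits immediately before /p/, so it assimilates completely and surfaces as [p].
At the second juncture, /q/ likewise becomes [ɢ] adjacent to /ɢ/.

[bəppaɢɢe]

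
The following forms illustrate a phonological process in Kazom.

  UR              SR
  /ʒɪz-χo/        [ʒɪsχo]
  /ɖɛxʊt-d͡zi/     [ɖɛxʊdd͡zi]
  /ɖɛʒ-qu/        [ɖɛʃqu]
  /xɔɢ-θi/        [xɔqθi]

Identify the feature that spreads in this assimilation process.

voicing

Comparing underlying and surface forms, /z/ → [s] is the alternation; the neighbouring /χ/ is constant.
/z/ is voiced while /χ/ is voiceless; the output [s] is voiceless, matching the trigger — so the feature that spreads is voicing.
Checking the remaining alternations: /t/ → [d] before /d͡z/ (voiceless → voiced, matching voiced); /ʒ/ → [ʃ] before /q/ (voiced → voiceless, matching voiceless); /ɢ/ → [q] before /θ/ (voiced → voiceless, matching voiceless) — only voicing changes, and always toward the following segment.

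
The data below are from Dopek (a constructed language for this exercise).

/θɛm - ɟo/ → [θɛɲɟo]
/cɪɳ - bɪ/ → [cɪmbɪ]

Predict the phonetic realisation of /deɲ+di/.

[dendi]

The data show regressive place assimilation: /m/ → [ɲ] before /ɟ/; /ɳ/ → [m] before /b/. In each pair only place changes, matching the following consonant, while manner and voice stay constant.
/ɲ/ is a voiced palatal nasal. The following trigger /d/ is alveolar, so /ɲ/ must become alveolar as well.
The voiced alveolar nasal is [n], so /ɲ/ → [n].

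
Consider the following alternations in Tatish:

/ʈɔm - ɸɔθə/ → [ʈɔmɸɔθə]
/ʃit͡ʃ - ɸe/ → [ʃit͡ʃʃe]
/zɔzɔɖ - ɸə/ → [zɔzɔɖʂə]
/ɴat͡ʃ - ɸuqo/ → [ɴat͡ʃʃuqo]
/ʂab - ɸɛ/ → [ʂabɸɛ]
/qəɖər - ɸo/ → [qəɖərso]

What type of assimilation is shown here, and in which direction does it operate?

Underlying /ɸ/ is realised as [ʃ] next to /t͡ʃ/; /t͡ʃ/ itself does not change.
/ɸ/ is bilabial while /t͡ʃ/ is postalveolar; the output [ʃ] is postalveolar, matching the trigger — so the feature that spreads is place.
Manner and voice are unchanged, so the assimilation is partial, not total.
Checking the remaining alternations: /ɸ/ → [ʂ] after /ɖ/ (bilabial → retroflex, matching retroflex); /ɸ/ → [s] after /r/ (bilabial → alveolar, matching alveolar) — only place changes, and always toward the preceding segment.
Nothing changes in [ʈɔmɸɔθə], [ʂabɸɛ]: there the adjacent consonants already agree in place (/ɸ/ and /m/ are both bilabial; /ɸ/ and /b/ are both bilabial), so these forms are consistent with the same rule.
Since the segment that changes follows the conditioning segment, the assimilation is progressive.

progressive place assimilation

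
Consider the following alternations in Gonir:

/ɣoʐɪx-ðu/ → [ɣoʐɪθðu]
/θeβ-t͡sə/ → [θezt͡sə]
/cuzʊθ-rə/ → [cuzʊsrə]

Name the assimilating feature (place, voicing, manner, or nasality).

place

Comparing underlying and surface forms, /x/ → [θ] is the alternation; the neighbouring /ð/ is constant.
The change velar → dental matches the place of the following /ð/, identifying this as place assimilation.
The other alternating forms pattern the same way: /β/ → [z] before /t͡s/ (bilabial → alveolar, matching alveolar); /θ/ → [s] before /r/ (dental → alveolar, matching alveolar) — only place changes, and always toward the following segment.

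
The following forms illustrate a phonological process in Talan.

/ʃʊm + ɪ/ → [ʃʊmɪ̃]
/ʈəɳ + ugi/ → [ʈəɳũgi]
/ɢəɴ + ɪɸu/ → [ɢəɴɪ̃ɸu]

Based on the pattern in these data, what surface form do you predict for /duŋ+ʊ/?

[duŋʊ̃]

The data show progressive nasality assimilation (vowel nasalisation): /ɪ/ → [ɪ̃] after /m/; /u/ → [ũ] after /ɳ/; /ɪ/ → [ɪ̃] after /ɴ/ — a vowel is nasalised by an immediately preceding nasal consonant.
/ʊ/ sits next to the nasal /ŋ/ and is therefore nasalised to [ʊ̃].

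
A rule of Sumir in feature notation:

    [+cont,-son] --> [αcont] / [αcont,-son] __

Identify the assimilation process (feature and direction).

The rule copies [cont] (continuancy) from the environment onto the target fricatives; since [±cont] encodes the stop/fricative manner contrast, the assimilating dimension is manner.
Since the environment is written before the underscore, the trigger precedes the target; the direction is progressive.

progressive manner assimilation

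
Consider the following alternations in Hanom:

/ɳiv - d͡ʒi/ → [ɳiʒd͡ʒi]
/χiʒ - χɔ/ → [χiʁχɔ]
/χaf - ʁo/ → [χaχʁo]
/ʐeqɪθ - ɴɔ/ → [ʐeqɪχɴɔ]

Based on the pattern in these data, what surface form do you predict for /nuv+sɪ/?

[nuzsɪ]

The data show regressive place assimilation: /v/ → [ʒ] before /d͡ʒ/; /ʒ/ → [ʁ] before /χ/; /f/ → [χ] before /ʁ/; /θ/ → [χ] before /ɴ/. In each pair only place changes, matching the following consonant, while manner and voice stay constant.
/v/ is a voiced labiodental fricative. The following trigger /s/ is alveolar, so /v/ must become alveolar as well.
Changing only its place to alveolar gives [z] — the voiced alveolar fricative.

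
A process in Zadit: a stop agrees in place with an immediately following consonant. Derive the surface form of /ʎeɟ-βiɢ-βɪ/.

/ɟ/ is a voiced palatal stop. The following trigger /β/ is bilabial, so /ɟ/ must become bilabial as well.
A voiced bilabial stop is [b], so the surface segment is [b].
The same rule applies at the second boundary: /ɢ/ → [b] next to /β/.

[ʎebβibβɪ]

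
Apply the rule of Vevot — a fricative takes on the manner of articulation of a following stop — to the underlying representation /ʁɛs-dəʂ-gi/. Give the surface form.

[ʁɛtdəʈgi]

/s/ is a voiceless alveolar fricative. The following trigger /d/ is a stop, so /s/ must become a stop as well.
The voiceless alveolar stop is [t], so /s/ → [t].
At the second juncture, /ʂ/ likewise becomes [ʈ] adjacent to /g/.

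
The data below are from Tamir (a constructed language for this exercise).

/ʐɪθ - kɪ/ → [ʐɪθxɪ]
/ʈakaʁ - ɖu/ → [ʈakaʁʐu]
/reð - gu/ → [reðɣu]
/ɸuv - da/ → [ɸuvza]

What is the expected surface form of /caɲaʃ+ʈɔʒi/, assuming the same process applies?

[caɲaʃʂɔʒi]

The data show progressive manner assimilation: /k/ → [x] after /θ/; /ɖ/ → [ʐ] after /ʁ/; /g/ → [ɣ] after /ð/; /d/ → [z] after /v/. In each pair only manner changes, matching the preceding consonant, while place and voice stay constant.
The rule targets /ʈ/ (voiceless retroflex stop), which sits after the trigger /ʃ/ (fricative).
Changing only its manner to fricative gives [ʂ] — the voiceless retroflex fricative.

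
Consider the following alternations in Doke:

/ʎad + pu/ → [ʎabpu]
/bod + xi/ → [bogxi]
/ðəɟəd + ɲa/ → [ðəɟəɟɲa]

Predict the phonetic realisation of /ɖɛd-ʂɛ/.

[ɖɛɖʂɛ]

The data show regressive place assimilation: /d/ → [b] before /p/; /d/ → [g] before /x/; /d/ → [ɟ] before /ɲ/. In each pair only place changes, matching the following consonant, while manner and voice stay constant.
The rule targets /d/ (voiced alveolar stop), which sits before the trigger /ʂ/ (retroflex).
The voiced retroflex stop is [ɖ], so /d/ → [ɖ].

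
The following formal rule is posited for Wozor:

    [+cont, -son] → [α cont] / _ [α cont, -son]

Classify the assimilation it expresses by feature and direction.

The rule copies [cont] (continuancy) from the environment onto the target fricatives; since [±cont] encodes the stop/fricative manner contrast, the assimilating dimension is manner.
Since the environment is written after the underscore, the trigger follows the target; the direction is regressive.

regressive manner assimilation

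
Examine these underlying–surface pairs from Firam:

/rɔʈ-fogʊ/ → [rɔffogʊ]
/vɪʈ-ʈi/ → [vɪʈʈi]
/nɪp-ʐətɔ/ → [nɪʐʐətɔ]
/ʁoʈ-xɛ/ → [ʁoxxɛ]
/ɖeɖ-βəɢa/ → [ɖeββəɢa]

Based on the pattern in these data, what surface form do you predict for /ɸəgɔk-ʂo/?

The data show regressive total assimilation (/ʈ/ → [f] before /f/; /p/ → [ʐ] before /ʐ/; /ʈ/ → [x] before /x/; /ɖ/ → [β] before /β/): in every case the target segment becomes identical to its following neighbour, copying more than a single feature.
In [vɪʈʈi] the two consonants at the boundary are already identical (/ʈ/ + /ʈ/), so the rule applies vacuously and nothing changes.
/k/ is the segment targeted by the rule; it sits immediately before /ʂ/, so it assimilates completely and surfaces as [ʂ].

[ɸəgɔʂʂo]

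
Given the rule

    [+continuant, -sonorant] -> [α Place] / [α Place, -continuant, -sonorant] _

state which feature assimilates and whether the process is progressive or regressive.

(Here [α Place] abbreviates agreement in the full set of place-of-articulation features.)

The rule copies the place features (abbreviated [Place]) from the environment onto the target, so the assimilating feature is place.
Since the environment is written before the underscore, the trigger precedes the target; the direction is progressive.

progressive place assimilation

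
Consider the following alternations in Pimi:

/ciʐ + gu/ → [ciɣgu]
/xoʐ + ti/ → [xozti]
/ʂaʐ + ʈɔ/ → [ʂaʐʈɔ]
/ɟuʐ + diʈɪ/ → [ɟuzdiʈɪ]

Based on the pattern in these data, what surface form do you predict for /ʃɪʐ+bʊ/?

The data show regressive place assimilation: /ʐ/ → [ɣ] before /g/; /ʐ/ → [z] before /t/; /ʐ/ → [z] before /d/. In each pair only place changes, matching the following consonant, while manner and voice stay constant.
No alternation appears in [ʂaʐʈɔ]: there the adjacent consonants already agree in place (/ʐ/ and /ʈ/ are both retroflex), so this form is consistent with the same rule.
/ʐ/ is a voiced retroflex fricative. The following trigger /b/ is bilabial, so /ʐ/ must become bilabial as well.
Changing only its place to bilabial gives [β] — the voiced bilabial fricative.

[ʃɪβbʊ]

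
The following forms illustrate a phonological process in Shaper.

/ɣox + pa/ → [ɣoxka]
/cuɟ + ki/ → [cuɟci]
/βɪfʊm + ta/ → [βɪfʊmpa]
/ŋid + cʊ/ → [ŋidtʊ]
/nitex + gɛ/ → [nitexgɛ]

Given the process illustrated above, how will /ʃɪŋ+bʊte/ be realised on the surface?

[ʃɪŋgʊte]

The data show progressive place assimilation: /p/ → [k] after /x/; /k/ → [c] after /ɟ/; /t/ → [p] after /m/; /c/ → [t] after /d/. In each pair only place changes, matching the preceding consonant, while manner and voice stay constant.
No alternation appears in [nitexgɛ]: there the adjacent consonants already agree in place (/g/ and /x/ are both velar), so this form is consistent with the same rule.
/b/ is a voiced bilabial stop. The preceding trigger /ŋ/ is velar, so /b/ must become velar as well.
A voiced velar stop is [g], so the surface segment is [g].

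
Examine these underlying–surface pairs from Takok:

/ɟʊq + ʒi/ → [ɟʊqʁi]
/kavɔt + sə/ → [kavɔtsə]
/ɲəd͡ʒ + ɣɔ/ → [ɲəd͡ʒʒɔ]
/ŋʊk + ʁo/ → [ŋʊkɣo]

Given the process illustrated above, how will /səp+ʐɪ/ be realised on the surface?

[səpβɪ]

The data show progressive place assimilation: /ʒ/ → [ʁ] after /q/; /ɣ/ → [ʒ] after /d͡ʒ/; /ʁ/ → [ɣ] after /k/. In each pair only place changes, matching the preceding consonant, while manner and voice stay constant.
Nothing changes in [kavɔtsə]: there the adjacent consonants already agree in place (/s/ and /t/ are both alveolar), so this form is consistent with the same rule.
/ʐ/ is a voiced retroflex fricative. The preceding trigger /p/ is bilabial, so /ʐ/ must become bilabial as well.
The voiced bilabial fricative is [β], so /ʐ/ → [β].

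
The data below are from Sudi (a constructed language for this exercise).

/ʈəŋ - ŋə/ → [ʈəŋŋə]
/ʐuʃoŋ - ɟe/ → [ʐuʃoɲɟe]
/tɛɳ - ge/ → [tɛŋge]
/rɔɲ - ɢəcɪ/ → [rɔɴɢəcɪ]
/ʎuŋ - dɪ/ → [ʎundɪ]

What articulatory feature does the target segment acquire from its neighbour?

Underlying /ŋ/ is realised as [ɲ] next to /ɟ/; /ɟ/ itself does not change.
The change velar → palatal matches the place of the following /ɟ/, identifying this as place assimilation.
The same holds elsewhere in the data: /ɳ/ → [ŋ] before /g/ (retroflex → velar, matching velar); /ɲ/ → [ɴ] before /ɢ/ (palatal → uvular, matching uvular); /ŋ/ → [n] before /d/ (velar → alveolar, matching alveolar) — only place changes, and always toward the following segment.
No alternation appears in [ʈəŋŋə]: there the adjacent consonants already agree in place (/ŋ/ and /ŋ/ are both velar), so this form is consistent with the same rule.

place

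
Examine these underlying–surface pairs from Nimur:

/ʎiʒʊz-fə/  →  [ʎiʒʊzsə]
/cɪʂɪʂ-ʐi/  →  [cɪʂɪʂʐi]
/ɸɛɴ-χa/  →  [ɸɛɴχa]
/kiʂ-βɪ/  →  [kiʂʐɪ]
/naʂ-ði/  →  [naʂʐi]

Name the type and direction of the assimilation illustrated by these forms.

progressive place assimilation

The segment that alternates is /f/, which surfaces as [s] when adjacent to /z/.
/f/ is labiodental while /z/ is alveolar; the output [s] is alveolar, matching the trigger — so the feature that spreads is place.
Manner and voice are unchanged, so the assimilation is partial, not total.
Checking the remaining alternations: /β/ → [ʐ] after /ʂ/ (bilabial → retroflex, matching retroflex); /ð/ → [ʐ] after /ʂ/ (dental → retroflex, matching retroflex) — only place changes, and always toward the preceding segment.
No alternation appears in [cɪʂɪʂʐi], [ɸɛɴχa]: there the adjacent consonants already agree in place (/ʐ/ and /ʂ/ are both retroflex; /χ/ and /ɴ/ are both uvular), so these forms are consistent with the same rule.
The trigger is the preceding segment, so the direction is progressive (perseverative).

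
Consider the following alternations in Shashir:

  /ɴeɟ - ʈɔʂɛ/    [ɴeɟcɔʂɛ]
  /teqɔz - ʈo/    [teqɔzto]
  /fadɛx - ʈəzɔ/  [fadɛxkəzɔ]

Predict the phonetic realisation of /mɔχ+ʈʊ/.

The data show progressive place assimilation: /ʈ/ → [c] after /ɟ/; /ʈ/ → [t] after /z/; /ʈ/ → [k] after /x/. In each pair only place changes, matching the preceding consonant, while manner and voice stay constant.
/ʈ/ is a voiceless retroflex stop. The preceding trigger /χ/ is uvular, so /ʈ/ must become uvular as well.
Changing only its place to uvular gives [q] — the voiceless uvular stop.

[mɔχqʊ]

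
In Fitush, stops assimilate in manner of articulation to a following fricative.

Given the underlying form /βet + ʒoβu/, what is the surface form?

[βesʒoβu]

/t/ is a voiceless alveolar stop. The following trigger /ʒ/ is a fricative, so /t/ must become a fricative as well.
Changing only its manner to fricative gives [s] — the voiceless alveolar fricative.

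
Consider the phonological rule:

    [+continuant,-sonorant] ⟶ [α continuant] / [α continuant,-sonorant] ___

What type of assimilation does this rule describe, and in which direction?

progressive manner assimilation

The rule copies [continuant] (continuancy) from the environment onto the target fricatives; since [±continuant] encodes the stop/fricative manner contrast, the assimilating dimension is manner.
Since the environment is written before the underscore, the trigger precedes the target; the direction is progressive.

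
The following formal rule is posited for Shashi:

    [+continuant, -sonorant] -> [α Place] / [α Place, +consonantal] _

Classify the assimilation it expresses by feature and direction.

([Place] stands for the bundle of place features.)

The rule copies the place features (abbreviated [Place]) from the environment onto the target, so the assimilating feature is place.
Since the environment is written before the underscore, the trigger precedes the target; the direction is progressive.

progressive place assimilation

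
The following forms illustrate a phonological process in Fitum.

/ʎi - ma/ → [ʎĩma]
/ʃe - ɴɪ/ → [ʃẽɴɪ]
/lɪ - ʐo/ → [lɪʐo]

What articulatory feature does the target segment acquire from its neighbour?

nasality

The vowel /i/ surfaces as nasalised [ĩ] next to the following nasal /m/ — it has acquired the [+nasal] feature of its neighbour.
The other form shows the same pattern: /e/ → [ẽ] before /ɴ/ — each time a vowel is nasalised next to a following nasal.
No change occurs in [lɪʐo] because the vowel at the boundary is adjacent to an oral consonant, not a nasal (/ɪ/ next to /ʐ/).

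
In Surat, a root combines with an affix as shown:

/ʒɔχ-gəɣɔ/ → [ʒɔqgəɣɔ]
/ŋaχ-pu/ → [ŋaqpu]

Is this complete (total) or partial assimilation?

Underlying /χ/ is realised as [q] next to /g/; /g/ itself does not change.
/χ/ is a fricative while /g/ is a stop; the output [q] is a stop, matching the trigger — so the feature that spreads is manner.
Place and voice are unchanged, so the assimilation is partial, not total.
The same holds elsewhere in the data: /χ/ → [q] before /p/ (fricative → stop, matching a stop) — only manner changes, and always toward the following segment.

partial assimilation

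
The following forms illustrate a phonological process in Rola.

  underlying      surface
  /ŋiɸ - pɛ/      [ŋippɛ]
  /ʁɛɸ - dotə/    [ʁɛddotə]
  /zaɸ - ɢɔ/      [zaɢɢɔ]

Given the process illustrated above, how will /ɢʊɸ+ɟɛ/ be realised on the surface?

The data show regressive total assimilation (/ɸ/ → [p] before /p/; /ɸ/ → [d] before /d/; /ɸ/ → [ɢ] before /ɢ/): in every case the target segment becomes identical to its following neighbour, copying more than a single feature.
/ɸ/ is the segment targeted by the rule; it sits immediately before /ɟ/, so it assimilates completely and surfaces as [ɟ].

[ɢʊɟɟɛ]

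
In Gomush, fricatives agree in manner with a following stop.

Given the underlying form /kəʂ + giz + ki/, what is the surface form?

[kəʈgidki]

The rule targets /ʂ/ (voiceless retroflex fricative), which sits before the trigger /g/ (stop).
A voiceless retroflex stop is [ʈ], so the surface segment is [ʈ].
The same rule applies at the second boundary: /z/ → [d] next to /k/.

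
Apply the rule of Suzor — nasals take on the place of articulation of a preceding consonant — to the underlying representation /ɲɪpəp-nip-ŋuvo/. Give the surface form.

/n/ is a voiced alveolar nasal. The preceding trigger /p/ is bilabial, so /n/ must become bilabial as well.
Changing only its place to bilabial gives [m] — the voiced bilabial nasal.
The same rule applies at the second boundary: /ŋ/ → [m] next to /p/.

[ɲɪpəpmipmuvo]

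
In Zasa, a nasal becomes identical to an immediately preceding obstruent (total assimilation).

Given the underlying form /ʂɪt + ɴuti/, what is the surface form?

[ʂɪttuti]

/ɴ/ is the segment targeted by the rule; it sits immediately after /t/, so it assimilates completely and surfaces as [t].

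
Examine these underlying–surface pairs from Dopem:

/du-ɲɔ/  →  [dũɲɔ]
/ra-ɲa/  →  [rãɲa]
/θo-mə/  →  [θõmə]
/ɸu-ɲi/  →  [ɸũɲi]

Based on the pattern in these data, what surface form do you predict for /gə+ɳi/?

[gə̃ɳi]

The data show regressive nasality assimilation (vowel nasalisation): /u/ → [ũ] before /ɲ/; /a/ → [ã] before /ɲ/; /o/ → [õ] before /m/ — a vowel is nasalised by an immediately following nasal consonant.
The vowel /ə/ is adjacent to the following nasal /ɳ/, so it acquires [+nasal] and surfaces as [ə̃].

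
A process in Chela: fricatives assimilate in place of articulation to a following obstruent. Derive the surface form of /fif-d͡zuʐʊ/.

The rule targets /f/ (voiceless labiodental fricative), which sits before the trigger /d͡z/ (alveolar).
Changing only its place to alveolar gives [s] — the voiceless alveolar fricative.

[fisd͡zuʐʊ]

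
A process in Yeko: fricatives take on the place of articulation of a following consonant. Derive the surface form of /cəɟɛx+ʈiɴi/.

[cəɟɛʂʈiɴi]

/x/ is a voiceless velar fricative. The following trigger /ʈ/ is retroflex, so /x/ must become retroflex as well.
The voiceless retroflex fricative is [ʂ], so /x/ → [ʂ].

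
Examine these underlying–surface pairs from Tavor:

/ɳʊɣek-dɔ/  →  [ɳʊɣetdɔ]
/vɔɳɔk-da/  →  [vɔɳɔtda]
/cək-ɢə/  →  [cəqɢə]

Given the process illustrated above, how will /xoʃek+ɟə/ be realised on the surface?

[xoʃecɟə]

The data show regressive place assimilation: /k/ → [t] before /d/; /k/ → [q] before /ɢ/. In each pair only place changes, matching the following consonant, while manner and voice stay constant.
The rule targets /k/ (voiceless velar stop), which sits before the trigger /ɟ/ (palatal).
Changing only its place to palatal gives [c] — the voiceless palatal stop.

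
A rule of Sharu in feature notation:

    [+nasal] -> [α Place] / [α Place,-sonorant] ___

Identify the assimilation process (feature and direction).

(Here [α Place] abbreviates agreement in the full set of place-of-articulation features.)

progressive place assimilation

The shared variable α links the value of the place features (abbreviated [Place]) on the target to the same value on the neighbouring segment, so place is the feature that assimilates.
Since the environment is written before the underscore, the trigger precedes the target; the direction is progressive.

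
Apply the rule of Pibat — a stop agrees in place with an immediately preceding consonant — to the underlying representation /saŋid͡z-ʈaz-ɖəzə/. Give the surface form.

The rule targets /ʈ/ (voiceless retroflex stop), which sits after the trigger /d͡z/ (alveolar).
The voiceless alveolar stop is [t], so /ʈ/ → [t].
At the second juncture, /ɖ/ likewise becomes [d] adjacent to /z/.

[saŋid͡ztazdəzə]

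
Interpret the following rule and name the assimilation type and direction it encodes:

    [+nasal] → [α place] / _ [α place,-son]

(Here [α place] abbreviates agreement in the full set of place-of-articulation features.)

The rule copies the place features (abbreviated [place]) from the environment onto the target, so the assimilating feature is place.
The conditioning segment sits to the right of the focus bar, meaning the trigger follows the segment that changes — regressive assimilation.

regressive place assimilation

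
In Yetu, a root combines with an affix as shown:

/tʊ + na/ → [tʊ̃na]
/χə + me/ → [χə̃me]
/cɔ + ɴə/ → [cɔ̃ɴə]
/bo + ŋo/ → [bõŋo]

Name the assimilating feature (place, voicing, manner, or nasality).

The vowel /ʊ/ surfaces as nasalised [ʊ̃] next to the following nasal /n/ — it has acquired the [+nasal] feature of its neighbour.
The other forms show the same pattern: /ə/ → [ə̃] before /m/; /ɔ/ → [ɔ̃] before /ɴ/; /o/ → [õ] before /ŋ/ — each time a vowel is nasalised next to a following nasal.

nasality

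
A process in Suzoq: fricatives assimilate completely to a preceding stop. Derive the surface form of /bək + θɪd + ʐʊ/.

[bəkkɪddʊ]

/θ/ is the segment targeted by the rule; it sits immediately after /k/, so it assimilates completely and surfaces as [k].
At the second juncture, /ʐ/ likewise becomes [d] adjacent to /d/.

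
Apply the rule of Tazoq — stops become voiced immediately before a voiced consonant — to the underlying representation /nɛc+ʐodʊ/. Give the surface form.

[nɛɟʐodʊ]

/c/ is a voiceless palatal stop. The following trigger /ʐ/ is voiced, so /c/ must become voiced as well.
Changing only its voicing to voiced gives [ɟ] — the voiced palatal stop.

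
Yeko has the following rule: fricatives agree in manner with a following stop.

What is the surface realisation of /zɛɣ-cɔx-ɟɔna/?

The rule targets /ɣ/ (voiced velar fricative), which sits before the trigger /c/ (stop).
Changing only its manner to stop gives [g] — the voiced velar stop.
At the second juncture, /x/ likewise becomes [k] adjacent to /ɟ/.

[zɛgcɔkɟɔna]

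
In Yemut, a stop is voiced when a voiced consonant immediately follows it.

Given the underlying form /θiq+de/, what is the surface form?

/q/ is a voiceless uvular stop. The following trigger /d/ is voiced, so /q/ must become voiced as well.
The voiced uvular stop is [ɢ], so /q/ → [ɢ].

[θiɢde]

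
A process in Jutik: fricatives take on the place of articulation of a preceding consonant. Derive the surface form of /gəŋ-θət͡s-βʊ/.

/θ/ is a voiceless dental fricative. The preceding trigger /ŋ/ is velar, so /θ/ must become velar as well.
The voiceless velar fricative is [x], so /θ/ → [x].
At the second juncture, /β/ likewise becomes [z] adjacent to /t͡s/.

[gəŋxət͡szʊ]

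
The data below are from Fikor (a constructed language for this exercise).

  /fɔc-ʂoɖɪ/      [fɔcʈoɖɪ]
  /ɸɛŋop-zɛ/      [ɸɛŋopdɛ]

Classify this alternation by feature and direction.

progressive manner assimilation

Comparing underlying and surface forms, /ʂ/ → [ʈ] is the alternation; the neighbouring /c/ is constant.
/ʂ/ is a fricative while /c/ is a stop; the output [ʈ] is a stop, matching the trigger — so the feature that spreads is manner.
Place and voice are unchanged, so the assimilation is partial, not total.
The other alternating form patterns the same way: /z/ → [d] after /p/ (fricative → stop, matching a stop) — only manner changes, and always toward the preceding segment.
Since the segment that changes follows the conditioning segment, the assimilation is progressive.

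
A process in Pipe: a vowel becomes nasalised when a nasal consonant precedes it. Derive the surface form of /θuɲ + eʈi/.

[θuɲẽʈi]

The vowel /e/ is adjacent to the preceding nasal /ɲ/, so it acquires [+nasal] and surfaces as [ẽ].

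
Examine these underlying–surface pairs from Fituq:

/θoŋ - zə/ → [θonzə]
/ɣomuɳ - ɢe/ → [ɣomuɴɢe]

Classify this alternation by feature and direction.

The segment that alternates is /ŋ/, which surfaces as [n] when adjacent to /z/.
/ŋ/ is velar while /z/ is alveolar; the output [n] is alveolar, matching the trigger — so the feature that spreads is place.
Manner and voice are unchanged, so the assimilation is partial, not total.
Checking the remaining alternation: /ɳ/ → [ɴ] before /ɢ/ (retroflex → uvular, matching uvular) — only place changes, and always toward the following segment.
Since the segment that changes precedes the conditioning segment, the assimilation is regressive.

regressive place assimilation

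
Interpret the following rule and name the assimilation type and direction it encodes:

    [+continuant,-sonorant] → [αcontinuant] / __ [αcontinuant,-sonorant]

regressive manner assimilation

The shared variable α links the value of [continuant] on the target to that of the neighbouring obstruent. [continuant] distinguishes stops from fricatives — a manner-of-articulation feature — so this is manner assimilation.
Since the environment is written after the underscore, the trigger follows the target; the direction is regressive.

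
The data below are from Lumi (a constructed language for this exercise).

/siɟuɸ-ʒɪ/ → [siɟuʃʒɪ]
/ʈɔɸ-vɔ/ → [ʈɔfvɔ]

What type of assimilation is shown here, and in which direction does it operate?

regressive place assimilation

Underlying /ɸ/ is realised as [ʃ] next to /ʒ/; /ʒ/ itself does not change.
/ɸ/ is bilabial while /ʒ/ is postalveolar; the output [ʃ] is postalveolar, matching the trigger — so the feature that spreads is place.
Manner and voice are unchanged, so the assimilation is partial, not total.
Checking the remaining alternation: /ɸ/ → [f] before /v/ (bilabial → labiodental, matching labiodental) — only place changes, and always toward the following segment.
The trigger is the following segment, so the direction is regressive (anticipatory).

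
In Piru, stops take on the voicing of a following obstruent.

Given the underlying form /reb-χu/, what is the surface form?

The rule targets /b/ (voiced bilabial stop), which sits before the trigger /χ/ (voiceless).
A voiceless bilabial stop is [p], so the surface segment is [p].

[repχu]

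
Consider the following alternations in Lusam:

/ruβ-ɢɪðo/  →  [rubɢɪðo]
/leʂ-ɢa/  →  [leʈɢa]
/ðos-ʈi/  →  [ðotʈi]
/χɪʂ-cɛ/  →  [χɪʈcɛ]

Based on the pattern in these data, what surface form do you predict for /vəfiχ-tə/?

The data show regressive manner assimilation: /β/ → [b] before /ɢ/; /ʂ/ → [ʈ] before /ɢ/; /s/ → [t] before /ʈ/; /ʂ/ → [ʈ] before /c/. In each pair only manner changes, matching the following consonant, while place and voice stay constant.
/χ/ is a voiceless uvular fricative. The following trigger /t/ is a stop, so /χ/ must become a stop as well.
The voiceless uvular stop is [q], so /χ/ → [q].

[vəfiqtə]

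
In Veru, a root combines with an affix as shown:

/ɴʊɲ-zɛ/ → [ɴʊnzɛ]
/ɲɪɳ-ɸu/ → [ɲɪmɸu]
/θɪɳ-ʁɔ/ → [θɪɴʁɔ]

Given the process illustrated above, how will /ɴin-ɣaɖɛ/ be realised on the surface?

The data show regressive place assimilation: /ɲ/ → [n] before /z/; /ɳ/ → [m] before /ɸ/; /ɳ/ → [ɴ] before /ʁ/. In each pair only place changes, matching the following consonant, while manner and voice stay constant.
/n/ is a voiced alveolar nasal. The following trigger /ɣ/ is velar, so /n/ must become velar as well.
A voiced velar nasal is [ŋ], so the surface segment is [ŋ].

[ɴiŋɣaɖɛ]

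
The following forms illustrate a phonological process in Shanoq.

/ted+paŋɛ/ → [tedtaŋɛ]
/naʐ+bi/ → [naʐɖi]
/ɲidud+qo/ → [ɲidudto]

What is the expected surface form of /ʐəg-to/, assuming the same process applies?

[ʐəgko]

The data show progressive place assimilation: /p/ → [t] after /d/; /b/ → [ɖ] after /ʐ/; /q/ → [t] after /d/. In each pair only place changes, matching the preceding consonant, while manner and voice stay constant.
/t/ is a voiceless alveolar stop. The preceding trigger /g/ is velar, so /t/ must become velar as well.
The voiceless velar stop is [k], so /t/ → [k].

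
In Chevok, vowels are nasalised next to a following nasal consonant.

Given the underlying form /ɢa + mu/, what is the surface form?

[ɢãmu]

The vowel /a/ is adjacent to the following nasal /m/, so it acquires [+nasal] and surfaces as [ã].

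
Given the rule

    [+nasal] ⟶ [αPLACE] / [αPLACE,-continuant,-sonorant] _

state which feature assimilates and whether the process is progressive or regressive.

The rule copies the place features (abbreviated [PLACE]) from the environment onto the target, so the assimilating feature is place.
The conditioning segment sits to the left of the focus bar, meaning the trigger precedes the segment that changes — progressive assimilation.

progressive place assimilation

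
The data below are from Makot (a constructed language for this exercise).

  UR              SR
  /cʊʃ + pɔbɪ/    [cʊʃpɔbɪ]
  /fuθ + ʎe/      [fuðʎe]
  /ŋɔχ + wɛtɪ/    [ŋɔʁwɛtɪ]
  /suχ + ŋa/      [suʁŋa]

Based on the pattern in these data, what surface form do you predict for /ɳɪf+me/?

[ɳɪvme]

The data show regressive voicing assimilation: /θ/ → [ð] before /ʎ/; /χ/ → [ʁ] before /w/; /χ/ → [ʁ] before /ŋ/. In each pair only voicing changes, matching the following consonant, while place and manner stay constant.
Nothing changes in [cʊʃpɔbɪ]: there the adjacent consonants already agree in voicing (/ʃ/ and /p/ are both voiceless), so this form is consistent with the same rule.
The rule targets /f/ (voiceless labiodental fricative), which sits before the trigger /m/ (voiced).
Changing only its voicing to voiced gives [v] — the voiced labiodental fricative.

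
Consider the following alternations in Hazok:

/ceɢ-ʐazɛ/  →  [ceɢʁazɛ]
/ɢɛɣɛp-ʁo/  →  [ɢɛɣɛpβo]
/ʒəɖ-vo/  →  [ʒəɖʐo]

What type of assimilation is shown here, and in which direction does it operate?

The segment that alternates is /ʐ/, which surfaces as [ʁ] when adjacent to /ɢ/.
The change retroflex → uvular matches the place of the preceding /ɢ/, identifying this as place assimilation.
Manner and voice are unchanged, so the assimilation is partial, not total.
The same holds elsewhere in the data: /ʁ/ → [β] after /p/ (uvular → bilabial, matching bilabial); /v/ → [ʐ] after /ɖ/ (labiodental → retroflex, matching retroflex) — only place changes, and always toward the preceding segment.
The trigger is the preceding segment, so the direction is progressive (perseverative).

progressive place assimilation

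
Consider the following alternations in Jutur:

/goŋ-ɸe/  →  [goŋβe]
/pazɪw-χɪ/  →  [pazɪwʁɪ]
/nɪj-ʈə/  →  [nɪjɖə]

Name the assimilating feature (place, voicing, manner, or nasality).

The segment that alternates is /ɸ/, which surfaces as [β] when adjacent to /ŋ/.
The change voiceless → voiced matches the voicing of the preceding /ŋ/, identifying this as voicing assimilation.
The other alternating forms pattern the same way: /χ/ → [ʁ] after /w/ (voiceless → voiced, matching voiced); /ʈ/ → [ɖ] after /j/ (voiceless → voiced, matching voiced) — only voicing changes, and always toward the preceding segment.

voicing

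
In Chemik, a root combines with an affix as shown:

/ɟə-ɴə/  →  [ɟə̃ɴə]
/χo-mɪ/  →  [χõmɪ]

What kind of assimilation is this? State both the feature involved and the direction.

The vowel /ə/ surfaces as nasalised [ə̃] next to the following nasal /ɴ/ — it has acquired the [+nasal] feature of its neighbour.
Likewise in the remaining data: /o/ → [õ] before /m/ — each time a vowel is nasalised next to a following nasal.
Because the conditioning nasal is to the right of the vowel that changes, the process is regressive (anticipatory).

regressive nasality assimilation (vowel nasalisation)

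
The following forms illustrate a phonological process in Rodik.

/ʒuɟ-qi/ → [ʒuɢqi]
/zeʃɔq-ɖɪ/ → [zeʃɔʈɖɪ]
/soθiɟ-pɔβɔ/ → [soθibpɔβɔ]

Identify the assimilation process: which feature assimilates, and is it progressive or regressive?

The segment that alternates is /ɟ/, which surfaces as [ɢ] when adjacent to /q/.
The change palatal → uvular matches the place of the following /q/, identifying this as place assimilation.
Manner and voice are unchanged, so the assimilation is partial, not total.
Checking the remaining alternations: /q/ → [ʈ] before /ɖ/ (uvular → retroflex, matching retroflex); /ɟ/ → [b] before /p/ (palatal → bilabial, matching bilabial) — only place changes, and always toward the following segment.
Since the segment that changes precedes the conditioning segment, the assimilation is regressive.

regressive place assimilation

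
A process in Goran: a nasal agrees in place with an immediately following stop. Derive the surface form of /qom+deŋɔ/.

/m/ is a voiced bilabial nasal. The following trigger /d/ is alveolar, so /m/ must become alveolar as well.
Changing only its place to alveolar gives [n] — the voiced alveolar nasal.

[qondeŋɔ]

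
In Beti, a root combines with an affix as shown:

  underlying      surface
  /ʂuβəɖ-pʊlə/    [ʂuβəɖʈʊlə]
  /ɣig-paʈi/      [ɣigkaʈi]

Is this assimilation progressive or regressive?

The segment that alternates is /p/, which surfaces as [ʈ] when adjacent to /ɖ/.
The change bilabial → retroflex matches the place of the preceding /ɖ/, identifying this as place assimilation.
Checking the remaining alternation: /p/ → [k] after /g/ (bilabial → velar, matching velar) — only place changes, and always toward the preceding segment.
Since the segment that changes follows the conditioning segment, the assimilation is progressive.

progressive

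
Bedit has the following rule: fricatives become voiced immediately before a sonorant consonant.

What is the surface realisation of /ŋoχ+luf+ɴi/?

[ŋoʁluvɴi]

The rule targets /χ/ (voiceless uvular fricative), which sits before the trigger /l/ (voiced).
A voiced uvular fricative is [ʁ], so the surface segment is [ʁ].
At the second juncture, /f/ likewise becomes [v] adjacent to /ɴ/.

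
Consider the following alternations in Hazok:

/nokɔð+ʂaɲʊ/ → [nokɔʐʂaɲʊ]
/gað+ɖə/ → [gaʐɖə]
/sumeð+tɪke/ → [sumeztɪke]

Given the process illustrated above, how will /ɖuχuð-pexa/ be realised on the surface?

The data show regressive place assimilation: /ð/ → [ʐ] before /ʂ/; /ð/ → [ʐ] before /ɖ/; /ð/ → [z] before /t/. In each pair only place changes, matching the following consonant, while manner and voice stay constant.
/ð/ is a voiced dental fricative. The following trigger /p/ is bilabial, so /ð/ must become bilabial as well.
Changing only its place to bilabial gives [β] — the voiced bilabial fricative.

[ɖuχuβpexa]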